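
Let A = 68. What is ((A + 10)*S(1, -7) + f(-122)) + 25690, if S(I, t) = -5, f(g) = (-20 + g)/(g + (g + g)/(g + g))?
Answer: 3061442/121 ≈ 25301.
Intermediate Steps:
f(g) = (-20 + g)/(1 + g) (f(g) = (-20 + g)/(g + (2*g)/((2*g))) = (-20 + g)/(g + (2*g)*(1/(2*g))) = (-20 + g)/(g + 1) = (-20 + g)/(1 + g))
((A + 10)*S(1, -7) + f(-122)) + 25690 = ((68 + 10)*(-5) + (-20 - 122)/(1 - 122)) + 25690 = (78*(-5) - 142/(-121)) + 25690 = (-390 - 1/121*(-142)) + 25690 = (-390 + 142/121) + 25690 = -47048/121 + 25690 = 3061442/121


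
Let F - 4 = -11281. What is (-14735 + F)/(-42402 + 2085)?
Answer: 26012/40317 ≈ 0.64519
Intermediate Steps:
F = -11277 (F = 4 - 11281 = -11277)
(-14735 + F)/(-42402 + 2085) = (-14735 - 11277)/(-42402 + 2085) = -26012/(-40317) = -26012*(-1/40317) = 26012/40317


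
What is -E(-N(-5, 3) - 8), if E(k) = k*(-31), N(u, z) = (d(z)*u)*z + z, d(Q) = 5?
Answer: 1984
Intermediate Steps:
N(u, z) = z + 5*u*z (N(u, z) = (5*u)*z + z = 5*u*z + z = z + 5*u*z)
E(k) = -31*k
-E(-N(-5, 3) - 8) = -(-31)*(-3*(1 + 5*(-5)) - 8) = -(-31)*(-3*(1 - 25) - 8) = -(-31)*(-3*(-24) - 8) = -(-31)*(-1*(-72) - 8) = -(-31)*(72 - 8) = -(-31)*64 = -1*(-1984) = 1984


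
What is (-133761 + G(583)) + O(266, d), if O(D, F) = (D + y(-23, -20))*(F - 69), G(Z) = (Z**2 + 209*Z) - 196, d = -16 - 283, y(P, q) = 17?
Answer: 223635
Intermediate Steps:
d = -299
G(Z) = -196 + Z**2 + 209*Z
O(D, F) = (-69 + F)*(17 + D) (O(D, F) = (D + 17)*(F - 69) = (17 + D)*(-69 + F) = (-69 + F)*(17 + D))
(-133761 + G(583)) + O(266, d) = (-133761 + (-196 + 583**2 + 209*583)) + (-1173 - 69*266 + 17*(-299) + 266*(-299)) = (-133761 + (-196 + 339889 + 121847)) + (-1173 - 18354 - 5083 - 79534) = (-133761 + 461540) - 104144 = 327779 - 104144 = 223635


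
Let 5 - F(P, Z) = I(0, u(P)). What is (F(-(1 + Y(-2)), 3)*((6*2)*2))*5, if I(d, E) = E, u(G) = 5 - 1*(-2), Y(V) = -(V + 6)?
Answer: -240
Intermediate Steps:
Y(V) = -6 - V (Y(V) = -(6 + V) = -6 - V)
u(G) = 7 (u(G) = 5 + 2 = 7)
F(P, Z) = -2 (F(P, Z) = 5 - 1*7 = 5 - 7 = -2)
(F(-(1 + Y(-2)), 3)*((6*2)*2))*5 = -2*6*2*2*5 = -24*2*5 = -2*24*5 = -48*5 = -240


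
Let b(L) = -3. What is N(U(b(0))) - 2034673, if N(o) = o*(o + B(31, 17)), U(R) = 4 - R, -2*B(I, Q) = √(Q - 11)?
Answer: -2034624 - 7*√6/2 ≈ -2.0346e+6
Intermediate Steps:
B(I, Q) = -√(-11 + Q)/2 (B(I, Q) = -√(Q - 11)/2 = -√(-11 + Q)/2)
N(o) = o*(o - √6/2) (N(o) = o*(o - √(-11 + 17)/2) = o*(o - √6/2))
N(U(b(0))) - 2034673 = (4 - 1*(-3))*(-√6 + 2*(4 - 1*(-3)))/2 - 2034673 = (4 + 3)*(-√6 + 2*(4 + 3))/2 - 2034673 = (½)*7*(-√6 + 2*7) - 2034673 = (½)*7*(-√6 + 14) - 2034673 = (½)*7*(14 - √6) - 2034673 = (49 - 7*√6/2) - 2034673 = -2034624 - 7*√6/2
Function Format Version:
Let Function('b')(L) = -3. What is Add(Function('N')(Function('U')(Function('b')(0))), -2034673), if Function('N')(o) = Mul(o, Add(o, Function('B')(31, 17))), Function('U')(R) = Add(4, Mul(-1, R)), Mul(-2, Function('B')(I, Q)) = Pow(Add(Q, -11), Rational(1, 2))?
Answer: Add(-2034624, Mul(Rational(-7, 2), Pow(6, Rational(1, 2)))) ≈ -2.0346e+6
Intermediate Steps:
Function('B')(I, Q) = Mul(Rational(-1, 2), Pow(Add(-11, Q), Rational(1, 2))) (Function('B')(I, Q) = Mul(Rational(-1, 2), Pow(Add(Q, -11), Rational(1, 2))) = Mul(Rational(-1, 2), Pow(Add(-11, Q), Rational(1, 2))))
Function('N')(o) = Mul(o, Add(o, Mul(Rational(-1, 2), Pow(6, Rational(1, 2))))) (Function('N')(o) = Mul(o, Add(o, Mul(Rational(-1, 2), Pow(Add(-11, 17), Rational(1, 2))))) = Mul(o, Add(o, Mul(Rational(-1, 2), Pow(6, Rational(1, 2))))))
Add(Function('N')(Function('U')(Function('b')(0))), -2034673) = Add(Mul(Rational(1, 2), Add(4, Mul(-1, -3)), Add(Mul(-1, Pow(6, Rational(1, 2))), Mul(2, Add(4, Mul(-1, -3))))), -2034673) = Add(Mul(Rational(1, 2), Add(4, 3), Add(Mul(-1, Pow(6, Rational(1, 2))), Mul(2, Add(4, 3)))), -2034673) = Add(Mul(Rational(1, 2), 7, Add(Mul(-1, Pow(6, Rational(1, 2))), Mul(2, 7))), -2034673) = Add(Mul(Rational(1, 2), 7, Add(Mul(-1, Pow(6, Rational(1, 2))), 14)), -2034673) = Add(Mul(Rational(1, 2), 7, Add(14, Mul(-1, Pow(6, Rational(1, 2))))), -2034673) = Add(Add(49, Mul(Rational(-7, 2), Pow(6, Rational(1, 2)))), -2034673) = Add(-2034624, Mul(Rational(-7, 2), Pow(6, Rational(1, 2))))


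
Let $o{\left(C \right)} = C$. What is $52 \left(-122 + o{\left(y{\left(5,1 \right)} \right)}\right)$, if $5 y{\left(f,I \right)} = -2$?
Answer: $- \frac{31824}{5} \approx -6364.8$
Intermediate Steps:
$y{\left(f,I \right)} = - \frac{2}{5}$ ($y{\left(f,I \right)} = \frac{1}{5} \left(-2\right) = - \frac{2}{5}$)
$52 \left(-122 + o{\left(y{\left(5,1 \right)} \right)}\right) = 52 \left(-122 - \frac{2}{5}\right) = 52 \left(- \frac{612}{5}\right) = - \frac{31824}{5}$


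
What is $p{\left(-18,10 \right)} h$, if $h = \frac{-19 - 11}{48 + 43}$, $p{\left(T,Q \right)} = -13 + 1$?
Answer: $\frac{360}{91} \approx 3.956$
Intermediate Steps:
$p{\left(T,Q \right)} = -12$
$h = - \frac{30}{91} \approx -0.32967$
$p{\left(-18,10 \right)} h = \left(-12\right) \left(- \frac{30}{91}\right) = \frac{360}{91}$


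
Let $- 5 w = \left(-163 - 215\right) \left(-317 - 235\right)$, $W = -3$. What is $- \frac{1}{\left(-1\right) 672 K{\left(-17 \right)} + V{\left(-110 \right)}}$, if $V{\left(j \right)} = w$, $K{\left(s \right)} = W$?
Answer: $\frac{5}{198576} \approx 2.5179 \cdot 10^{-5}$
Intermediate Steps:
$K{\left(s \right)} = -3$
$w = - \frac{208656}{5}$ ($w = - \frac{\left(-163 - 215\right) \left(-317 - 235\right)}{5} = - \frac{\left(-378\right) \left(-552\right)}{5} = \left(- \frac{1}{5}\right) 208656 = - \frac{208656}{5} \approx -41731.0$)
$V{\left(j \right)} = - \frac{208656}{5}$
$- \frac{1}{\left(-1\right) 672 K{\left(-17 \right)} + V{\left(-110 \right)}} = - \frac{1}{\left(-1\right) 672 \left(-3\right) - \frac{208656}{5}} = - \frac{1}{\left(-672\right) \left(-3\right) - \frac{208656}{5}} = - \frac{1}{2016 - \frac{208656}{5}} = - \frac{1}{- \frac{198576}{5}} = \left(-1\right) \left(- \frac{5}{198576}\right) = \frac{5}{198576}$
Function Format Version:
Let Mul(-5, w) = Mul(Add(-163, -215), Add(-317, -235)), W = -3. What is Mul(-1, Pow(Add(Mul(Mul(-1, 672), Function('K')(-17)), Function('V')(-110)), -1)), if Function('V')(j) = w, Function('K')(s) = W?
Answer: Rational(5, 198576) ≈ 2.5179e-5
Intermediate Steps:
Function('K')(s) = -3
w = Rational(-208656, 5) (w = Mul(Rational(-1, 5), Mul(Add(-163, -215), Add(-317, -235))) = Mul(Rational(-1, 5), Mul(-378, -552)) = Mul(Rational(-1, 5), 208656) = Rational(-208656, 5) ≈ -41731.)
Function('V')(j) = Rational(-208656, 5)
Mul(-1, Pow(Add(Mul(Mul(-1, 672), Function('K')(-17)), Function('V')(-110)), -1)) = Mul(-1, Pow(Add(Mul(Mul(-1, 672), -3), Rational(-208656, 5)), -1)) = Mul(-1, Pow(Add(Mul(-672, -3), Rational(-208656, 5)), -1)) = Mul(-1, Pow(Add(2016, Rational(-208656, 5)), -1)) = Mul(-1, Pow(Rational(-198576, 5), -1)) = Mul(-1, Rational(-5, 198576)) = Rational(5, 198576)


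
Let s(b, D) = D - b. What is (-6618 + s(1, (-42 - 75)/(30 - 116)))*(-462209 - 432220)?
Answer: 509034749193/86 ≈ 5.9190e+9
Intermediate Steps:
(-6618 + s(1, (-42 - 75)/(30 - 116)))*(-462209 - 432220) = (-6618 + ((-42 - 75)/(30 - 116) - 1*1))*(-462209 - 432220) = (-6618 + (-117/(-86) - 1))*(-894429) = (-6618 + (-117*(-1/86) - 1))*(-894429) = (-6618 + (117/86 - 1))*(-894429) = (-6618 + 31/86)*(-894429) = -569117/86*(-894429) = 509034749193/86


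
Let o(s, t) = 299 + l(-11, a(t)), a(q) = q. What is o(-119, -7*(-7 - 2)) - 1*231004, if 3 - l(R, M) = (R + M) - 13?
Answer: -230741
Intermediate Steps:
l(R, M) = 16 - M - R (l(R, M) = 3 - ((R + M) - 13) = 3 - ((M + R) - 13) = 3 - (-13 + M + R) = 3 + (13 - M - R) = 16 - M - R)
o(s, t) = 326 - t (o(s, t) = 299 + (16 - t - 1*(-11)) = 299 + (16 - t + 11) = 299 + (27 - t) = 326 - t)
o(-119, -7*(-7 - 2)) - 1*231004 = (326 - (-7)*(-7 - 2)) - 1*231004 = (326 - (-7)*(-9)) - 231004 = (326 - 1*63) - 231004 = (326 - 63) - 231004 = 263 - 231004 = -230741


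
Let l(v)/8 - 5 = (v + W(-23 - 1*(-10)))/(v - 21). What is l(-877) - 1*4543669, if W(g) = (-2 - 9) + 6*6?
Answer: -2040086013/449 ≈ -4.5436e+6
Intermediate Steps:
W(g) = 25 (W(g) = -11 + 36 = 25)
l(v) = 40 + 8*(25 + v)/(-21 + v) (l(v) = 40 + 8*((v + 25)/(v - 21)) = 40 + 8*((25 + v)/(-21 + v)) = 40 + 8*(25 + v)/(-21 + v))
l(-877) - 1*4543669 = 16*(-40 + 3*(-877))/(-21 - 877) - 1*4543669 = 16*(-40 - 2631)/(-898) - 4543669 = 16*(-1/898)*(-2671) - 4543669 = 21368/449 - 4543669 = -2040086013/449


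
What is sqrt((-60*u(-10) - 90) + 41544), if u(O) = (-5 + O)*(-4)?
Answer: 3*sqrt(4206) ≈ 194.56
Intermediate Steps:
u(O) = 20 - 4*O
sqrt((-60*u(-10) - 90) + 41544) = sqrt((-60*(20 - 4*(-10)) - 90) + 41544) = sqrt((-60*(20 + 40) - 90) + 41544) = sqrt((-60*60 - 90) + 41544) = sqrt((-3600 - 90) + 41544) = sqrt(-3690 + 41544) = sqrt(37854) = 3*sqrt(4206)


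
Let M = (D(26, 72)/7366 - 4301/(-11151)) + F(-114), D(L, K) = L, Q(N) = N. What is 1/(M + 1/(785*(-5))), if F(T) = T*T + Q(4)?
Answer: 161196347025/2095615213523917 ≈ 7.6921e-5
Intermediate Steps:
F(T) = 4 + T² (F(T) = T*T + 4 = T² + 4 = 4 + T²)
M = 533914714546/41069133 (M = (26/7366 - 4301/(-11151)) + (4 + (-114)²) = (26*(1/7366) - 4301*(-1/11151)) + (4 + 12996) = (13/3683 + 4301/11151) + 13000 = 15985546/41069133 + 13000 = 533914714546/41069133 ≈ 13000.)
1/(M + 1/(785*(-5))) = 1/(533914714546/41069133 + 1/(785*(-5))) = 1/(533914714546/41069133 + 1/(-3925)) = 1/(533914714546/41069133 - 1/3925) = 1/(2095615213523917/161196347025) = 161196347025/2095615213523917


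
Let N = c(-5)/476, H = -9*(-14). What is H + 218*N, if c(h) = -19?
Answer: 27917/238 ≈ 117.30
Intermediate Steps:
H = 126
N = -19/476 ≈ -0.039916
H + 218*N = 126 + 218*(-19/476) = 126 - 2071/238 = 27917/238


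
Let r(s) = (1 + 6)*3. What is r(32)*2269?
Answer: 47649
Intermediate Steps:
r(s) = 21 (r(s) = 7*3 = 21)
r(32)*2269 = 21*2269 = 47649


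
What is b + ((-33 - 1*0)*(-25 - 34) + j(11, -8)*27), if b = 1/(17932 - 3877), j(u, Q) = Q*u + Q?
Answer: -9065474/14055 ≈ -645.00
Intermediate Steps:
j(u, Q) = Q + Q*u
b = 1/14055 ≈ 7.1149e-5
b + ((-33 - 1*0)*(-25 - 34) + j(11, -8)*27) = 1/14055 + ((-33 - 1*0)*(-25 - 34) - 8*(1 + 11)*27) = 1/14055 + ((-33 + 0)*(-59) - 8*12*27) = 1/14055 + (-33*(-59) - 96*27) = 1/14055 + (1947 - 2592) = 1/14055 - 645 = -9065474/14055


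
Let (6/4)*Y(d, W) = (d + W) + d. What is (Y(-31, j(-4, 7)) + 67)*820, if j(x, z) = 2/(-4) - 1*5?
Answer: 18040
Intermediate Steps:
j(x, z) = -11/2 (j(x, z) = 2*(-¼) - 5 = -½ - 5 = -11/2)
Y(d, W) = 2*W/3 + 4*d/3 (Y(d, W) = 2*((d + W) + d)/3 = 2*((W + d) + d)/3 = 2*(W + 2*d)/3 = 2*W/3 + 4*d/3)
(Y(-31, j(-4, 7)) + 67)*820 = (((⅔)*(-11/2) + (4/3)*(-31)) + 67)*820 = ((-11/3 - 124/3) + 67)*820 = (-45 + 67)*820 = 22*820 = 18040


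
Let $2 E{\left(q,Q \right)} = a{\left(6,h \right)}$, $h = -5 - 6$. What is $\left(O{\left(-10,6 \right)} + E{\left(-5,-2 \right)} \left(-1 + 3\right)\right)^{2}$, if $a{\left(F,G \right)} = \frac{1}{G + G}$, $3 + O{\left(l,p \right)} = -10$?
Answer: $\frac{82369}{484} \approx 170.18$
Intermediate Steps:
$O{\left(l,p \right)} = -13$ ($O{\left(l,p \right)} = -3 - 10 = -13$)
$h = -11$ ($h = -5 - 6 = -11$)
$a{\left(F,G \right)} = \frac{1}{2 G}$
$E{\left(q,Q \right)} = - \frac{1}{44}$ ($E{\left(q,Q \right)} = \frac{\frac{1}{2} \frac{1}{-11}}{2} = \frac{\frac{1}{2} \left(- \frac{1}{11}\right)}{2} = \frac{1}{2} \left(- \frac{1}{22}\right) = - \frac{1}{44}$)
$\left(O{\left(-10,6 \right)} + E{\left(-5,-2 \right)} \left(-1 + 3\right)\right)^{2} = \left(-13 - \frac{-1 + 3}{44}\right)^{2} = \left(-13 - \frac{1}{22}\right)^{2} = \left(- \frac{287}{22}\right)^{2} = \frac{82369}{484}$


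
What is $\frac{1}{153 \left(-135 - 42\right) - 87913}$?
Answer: $- \frac{1}{114994} \approx -8.6961 \cdot 10^{-6}$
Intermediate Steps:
$\frac{1}{153 \left(-135 - 42\right) - 87913} = \frac{1}{153 \left(-177\right) - 87913} = \frac{1}{-27081 - 87913} = \frac{1}{-114994} = - \frac{1}{114994}$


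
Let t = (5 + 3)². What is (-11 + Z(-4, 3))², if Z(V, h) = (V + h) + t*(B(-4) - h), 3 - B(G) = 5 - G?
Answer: 345744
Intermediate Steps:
t = 64 (t = 8² = 64)
B(G) = -2 + G (B(G) = 3 - (5 - G) = 3 + (-5 + G) = -2 + G)
Z(V, h) = -384 + V - 63*h (Z(V, h) = (V + h) + 64*((-2 - 4) - h) = (V + h) + 64*(-6 - h) = (V + h) + (-384 - 64*h) = -384 + V - 63*h)
(-11 + Z(-4, 3))² = (-11 + (-384 - 4 - 63*3))² = (-11 + (-384 - 4 - 189))² = (-11 - 577)² = (-588)² = 345744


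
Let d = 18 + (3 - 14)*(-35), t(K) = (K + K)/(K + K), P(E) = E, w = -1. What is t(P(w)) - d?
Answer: -402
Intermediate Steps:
t(K) = 1 (t(K) = (2*K)/((2*K)) = (2*K)*(1/(2*K)) = 1)
d = 403 (d = 18 - 11*(-35) = 18 + 385 = 403)
t(P(w)) - d = 1 - 1*403 = 1 - 403 = -402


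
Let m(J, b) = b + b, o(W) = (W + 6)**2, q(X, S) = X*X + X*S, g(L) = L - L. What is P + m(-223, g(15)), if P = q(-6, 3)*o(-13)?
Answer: 882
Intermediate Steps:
g(L) = 0
q(X, S) = X**2 + S*X
o(W) = (6 + W)**2
m(J, b) = 2*b
P = 882 (P = (-6*(3 - 6))*(6 - 13)**2 = -6*(-3)*(-7)**2 = 18*49 = 882)
P + m(-223, g(15)) = 882 + 2*0 = 882 + 0 = 882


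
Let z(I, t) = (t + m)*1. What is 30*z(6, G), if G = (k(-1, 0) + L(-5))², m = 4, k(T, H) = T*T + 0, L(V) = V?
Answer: 600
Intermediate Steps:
k(T, H) = T² (k(T, H) = T² + 0 = T²)
G = 16 (G = ((-1)² - 5)² = (1 - 5)² = (-4)² = 16)
z(I, t) = 4 + t (z(I, t) = (t + 4)*1 = (4 + t)*1 = 4 + t)
30*z(6, G) = 30*(4 + 16) = 30*20 = 600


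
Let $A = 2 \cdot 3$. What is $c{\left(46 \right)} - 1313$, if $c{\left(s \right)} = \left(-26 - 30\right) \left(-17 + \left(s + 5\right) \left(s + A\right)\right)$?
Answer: $-148873$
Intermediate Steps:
$A = 6$
$c{\left(s \right)} = 952 - 56 \left(5 + s\right) \left(6 + s\right)$ ($c{\left(s \right)} = \left(-26 - 30\right) \left(-17 + \left(s + 5\right) \left(s + 6\right)\right) = - 56 \left(-17 + \left(5 + s\right) \left(6 + s\right)\right) = 952 - 56 \left(5 + s\right) \left(6 + s\right)$)
$c{\left(46 \right)} - 1313 = \left(-728 - 28336 - 56 \cdot 46^{2}\right) - 1313 = \left(-728 - 28336 - 118496\right) - 1313 = -147560 - 1313 = -148873$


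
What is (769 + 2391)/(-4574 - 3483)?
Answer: -3160/8057 ≈ -0.39221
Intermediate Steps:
(769 + 2391)/(-4574 - 3483) = 3160/(-8057) = 3160*(-1/8057) = -3160/8057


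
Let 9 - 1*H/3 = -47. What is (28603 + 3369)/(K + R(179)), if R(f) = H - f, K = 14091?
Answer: 7993/3520 ≈ 2.2707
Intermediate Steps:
H = 168 (H = 27 - 3*(-47) = 27 + 141 = 168)
R(f) = 168 - f
(28603 + 3369)/(K + R(179)) = (28603 + 3369)/(14091 + (168 - 1*179)) = 31972/(14091 + (168 - 179)) = 31972/(14091 - 11) = 31972/14080 = 31972*(1/14080) = 7993/3520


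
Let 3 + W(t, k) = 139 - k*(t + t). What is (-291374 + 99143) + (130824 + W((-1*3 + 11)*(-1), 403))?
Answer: -54823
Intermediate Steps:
W(t, k) = 136 - 2*k*t (W(t, k) = -3 + (139 - k*(t + t)) = -3 + (139 - k*2*t) = -3 + (139 - 2*k*t) = 136 - 2*k*t)
(-291374 + 99143) + (130824 + W((-1*3 + 11)*(-1), 403)) = (-291374 + 99143) + (130824 + (136 - 2*403*(-1*3 + 11)*(-1))) = -192231 + (130824 + (136 - 2*403*(-3 + 11)*(-1))) = -192231 + (130824 + (136 - 2*403*8*(-1))) = -192231 + (130824 + (136 - 2*403*(-8))) = -192231 + (130824 + (136 + 6448)) = -192231 + (130824 + 6584) = -192231 + 137408 = -54823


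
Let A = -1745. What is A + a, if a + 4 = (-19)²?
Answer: -1388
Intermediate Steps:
a = 357 (a = -4 + (-19)² = -4 + 361 = 357)
A + a = -1745 + 357 = -1388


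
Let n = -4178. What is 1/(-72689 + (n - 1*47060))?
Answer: -1/123927 ≈ -8.0693e-6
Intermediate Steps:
1/(-72689 + (n - 1*47060)) = 1/(-72689 + (-4178 - 1*47060)) = 1/(-72689 + (-4178 - 47060)) = 1/(-72689 - 51238) = 1/(-123927) = -1/123927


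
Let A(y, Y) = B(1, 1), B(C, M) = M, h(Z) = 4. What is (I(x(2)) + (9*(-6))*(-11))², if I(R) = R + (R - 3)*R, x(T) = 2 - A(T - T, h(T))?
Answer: 351649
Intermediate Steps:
A(y, Y) = 1
x(T) = 1 (x(T) = 2 - 1*1 = 2 - 1 = 1)
I(R) = R + R*(-3 + R) (I(R) = R + (-3 + R)*R = R + R*(-3 + R))
(I(x(2)) + (9*(-6))*(-11))² = (1*(-2 + 1) + (9*(-6))*(-11))² = (1*(-1) - 54*(-11))² = (-1 + 594)² = 593² = 351649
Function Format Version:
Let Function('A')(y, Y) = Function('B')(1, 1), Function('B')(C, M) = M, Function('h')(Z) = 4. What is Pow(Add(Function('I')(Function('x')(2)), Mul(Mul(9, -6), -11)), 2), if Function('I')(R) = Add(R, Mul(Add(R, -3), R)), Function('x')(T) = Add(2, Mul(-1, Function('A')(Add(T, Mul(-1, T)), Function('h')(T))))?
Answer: 351649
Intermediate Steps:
Function('A')(y, Y) = 1
Function('x')(T) = 1 (Function('x')(T) = Add(2, Mul(-1, 1)) = Add(2, -1) = 1)
Function('I')(R) = Add(R, Mul(R, Add(-3, R))) (Function('I')(R) = Add(R, Mul(Add(-3, R), R)) = Add(R, Mul(R, Add(-3, R))))
Pow(Add(Function('I')(Function('x')(2)), Mul(Mul(9, -6), -11)), 2) = Pow(Add(Mul(1, Add(-2, 1)), Mul(Mul(9, -6), -11)), 2) = Pow(Add(Mul(1, -1), Mul(-54, -11)), 2) = Pow(Add(-1, 594), 2) = Pow(593, 2) = 351649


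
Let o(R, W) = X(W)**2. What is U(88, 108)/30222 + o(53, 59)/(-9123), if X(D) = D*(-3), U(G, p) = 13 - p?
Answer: -315897241/91905102 ≈ -3.4372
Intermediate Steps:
X(D) = -3*D
o(R, W) = 9*W**2 (o(R, W) = (-3*W)**2 = 9*W**2)
U(88, 108)/30222 + o(53, 59)/(-9123) = (13 - 1*108)/30222 + (9*59**2)/(-9123) = (13 - 108)*(1/30222) + (9*3481)*(-1/9123) = -95*1/30222 + 31329*(-1/9123) = -95/30222 - 10443/3041 = -315897241/91905102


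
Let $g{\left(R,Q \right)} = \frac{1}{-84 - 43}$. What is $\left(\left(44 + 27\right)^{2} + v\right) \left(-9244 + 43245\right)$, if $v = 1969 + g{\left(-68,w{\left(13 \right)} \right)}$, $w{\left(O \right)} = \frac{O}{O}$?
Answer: $\frac{30270036269}{127} \approx 2.3835 \cdot 10^{8}$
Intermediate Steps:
$w{\left(O \right)} = 1$
$g{\left(R,Q \right)} = - \frac{1}{127}$ ($g{\left(R,Q \right)} = \frac{1}{-127} = - \frac{1}{127}$)
$v = \frac{250062}{127}$ ($v = 1969 - \frac{1}{127} = \frac{250062}{127} \approx 1969.0$)
$\left(\left(44 + 27\right)^{2} + v\right) \left(-9244 + 43245\right) = \left(\left(44 + 27\right)^{2} + \frac{250062}{127}\right) \left(-9244 + 43245\right) = \left(71^{2} + \frac{250062}{127}\right) 34001 = \left(5041 + \frac{250062}{127}\right) 34001 = \frac{890269}{127} \cdot 34001 = \frac{30270036269}{127}$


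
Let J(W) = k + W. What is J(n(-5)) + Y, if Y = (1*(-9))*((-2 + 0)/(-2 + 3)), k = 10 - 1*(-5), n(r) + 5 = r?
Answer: 23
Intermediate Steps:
n(r) = -5 + r
k = 15 (k = 10 + 5 = 15)
J(W) = 15 + W
Y = 18 (Y = -(-18)/1 = -(-18) = -9*(-2) = 18)
J(n(-5)) + Y = (15 + (-5 - 5)) + 18 = (15 - 10) + 18 = 5 + 18 = 23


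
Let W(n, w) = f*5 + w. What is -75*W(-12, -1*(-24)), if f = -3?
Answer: -675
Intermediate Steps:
W(n, w) = -15 + w (W(n, w) = -3*5 + w = -15 + w)
-75*W(-12, -1*(-24)) = -75*(-15 - 1*(-24)) = -75*(-15 + 24) = -75*9 = -675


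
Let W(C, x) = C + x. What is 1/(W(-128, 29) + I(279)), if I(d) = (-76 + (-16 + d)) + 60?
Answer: 1/148 ≈ 0.0067568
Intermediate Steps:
I(d) = -32 + d (I(d) = (-92 + d) + 60 = -32 + d)
1/(W(-128, 29) + I(279)) = 1/((-128 + 29) + (-32 + 279)) = 1/(-99 + 247) = 1/148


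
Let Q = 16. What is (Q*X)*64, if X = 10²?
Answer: 102400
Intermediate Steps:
X = 100
(Q*X)*64 = (16*100)*64 = 1600*64 = 102400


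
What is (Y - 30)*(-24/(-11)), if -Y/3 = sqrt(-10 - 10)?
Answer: -720/11 - 144*I*sqrt(5)/11 ≈ -65.455 - 29.272*I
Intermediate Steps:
Y = -6*I*sqrt(5) (Y = -3*sqrt(-10 - 10) = -6*I*sqrt(5) ≈ -13.416*I)
(Y - 30)*(-24/(-11)) = (-6*I*sqrt(5) - 30)*(-24/(-11)) = (-30 - 6*I*sqrt(5))*(-24*(-1/11)) = (-30 - 6*I*sqrt(5))*(24/11) = -720/11 - 144*I*sqrt(5)/11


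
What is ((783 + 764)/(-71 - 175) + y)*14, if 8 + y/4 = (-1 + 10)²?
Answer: 491995/123 ≈ 4000.0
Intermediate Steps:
y = 292 (y = -32 + 4*(-1 + 10)² = -32 + 4*9² = -32 + 4*81 = -32 + 324 = 292)
((783 + 764)/(-71 - 175) + y)*14 = ((783 + 764)/(-71 - 175) + 292)*14 = (1547/(-246) + 292)*14 = (1547*(-1/246) + 292)*14 = (-1547/246 + 292)*14 = (70285/246)*14 = 491995/123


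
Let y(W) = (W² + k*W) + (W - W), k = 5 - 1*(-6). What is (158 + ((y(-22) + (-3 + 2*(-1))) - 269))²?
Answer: 15876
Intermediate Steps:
k = 11 (k = 5 + 6 = 11)
y(W) = W² + 11*W (y(W) = (W² + 11*W) + (W - W) = (W² + 11*W) + 0 = W² + 11*W)
(158 + ((y(-22) + (-3 + 2*(-1))) - 269))² = (158 + ((-22*(11 - 22) + (-3 + 2*(-1))) - 269))² = (158 + ((-22*(-11) + (-3 - 2)) - 269))² = (158 + ((242 - 5) - 269))² = (158 + (237 - 269))² = (158 - 32)² = 126² = 15876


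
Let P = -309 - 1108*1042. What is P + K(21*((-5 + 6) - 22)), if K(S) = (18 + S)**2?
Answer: -975916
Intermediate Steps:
P = -1154845 (P = -309 - 1154536 = -1154845)
P + K(21*((-5 + 6) - 22)) = -1154845 + (18 + 21*((-5 + 6) - 22))**2 = -1154845 + (18 + 21*(1 - 22))**2 = -1154845 + (18 + 21*(-21))**2 = -1154845 + (18 - 441)**2 = -1154845 + (-423)**2 = -1154845 + 178929 = -975916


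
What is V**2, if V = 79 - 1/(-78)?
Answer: 37982569/6084 ≈ 6243.0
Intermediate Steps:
V = 6163/78 (V = 79 - 1*(-1/78) = 79 + 1/78 = 6163/78 ≈ 79.013)
V**2 = (6163/78)**2 = 37982569/6084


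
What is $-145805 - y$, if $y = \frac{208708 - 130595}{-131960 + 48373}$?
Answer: $- \frac{1741046346}{11941} \approx -1.458 \cdot 10^{5}$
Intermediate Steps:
$y = - \frac{11159}{11941}$ ($y = \frac{78113}{-83587} = 78113 \left(- \frac{1}{83587}\right) = - \frac{11159}{11941} \approx -0.93451$)
$-145805 - y = -145805 - - \frac{11159}{11941} = -145805 + \frac{11159}{11941} = - \frac{1741046346}{11941}$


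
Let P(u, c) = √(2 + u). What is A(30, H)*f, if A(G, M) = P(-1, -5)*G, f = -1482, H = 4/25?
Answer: -44460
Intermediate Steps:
H = 4/25 (H = 4*(1/25) = 4/25 ≈ 0.16000)
A(G, M) = G (A(G, M) = √(2 - 1)*G = √1*G = 1*G = G)
A(30, H)*f = 30*(-1482) = -44460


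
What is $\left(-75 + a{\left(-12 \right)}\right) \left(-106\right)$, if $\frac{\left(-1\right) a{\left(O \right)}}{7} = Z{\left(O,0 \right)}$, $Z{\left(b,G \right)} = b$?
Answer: $-954$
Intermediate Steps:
$a{\left(O \right)} = - 7 O$
$\left(-75 + a{\left(-12 \right)}\right) \left(-106\right) = \left(-75 - -84\right) \left(-106\right) = \left(-75 + 84\right) \left(-106\right) = 9 \left(-106\right) = -954$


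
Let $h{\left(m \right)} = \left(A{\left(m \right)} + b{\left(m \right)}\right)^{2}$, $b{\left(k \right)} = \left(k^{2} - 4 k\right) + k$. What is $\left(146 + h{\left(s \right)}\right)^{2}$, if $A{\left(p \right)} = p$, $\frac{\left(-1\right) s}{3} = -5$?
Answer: $1457025241$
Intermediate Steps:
$s = 15$ ($s = \left(-3\right) \left(-5\right) = 15$)
$b{\left(k \right)} = k^{2} - 3 k$
$h{\left(m \right)} = \left(m + m \left(-3 + m\right)\right)^{2}$
$\left(146 + h{\left(s \right)}\right)^{2} = \left(146 + 15^{2} \left(-2 + 15\right)^{2}\right)^{2} = \left(146 + 225 \cdot 13^{2}\right)^{2} = \left(146 + 225 \cdot 169\right)^{2} = \left(146 + 38025\right)^{2} = 38171^{2} = 1457025241$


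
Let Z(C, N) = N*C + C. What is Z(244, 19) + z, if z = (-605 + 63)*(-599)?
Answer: 329538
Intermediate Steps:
Z(C, N) = C + C*N (Z(C, N) = C*N + C = C + C*N)
z = 324658 (z = -542*(-599) = 324658)
Z(244, 19) + z = 244*(1 + 19) + 324658 = 244*20 + 324658 = 4880 + 324658 = 329538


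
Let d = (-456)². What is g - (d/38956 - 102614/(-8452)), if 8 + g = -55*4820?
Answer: -10911773030769/41157014 ≈ -2.6513e+5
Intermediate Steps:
d = 207936
g = -265108 (g = -8 - 55*4820 = -8 - 265100 = -265108)
g - (d/38956 - 102614/(-8452)) = -265108 - (207936/38956 - 102614/(-8452)) = -265108 - (207936*(1/38956) - 102614*(-1/8452)) = -265108 - (51984/9739 + 51307/4226) = -265108 - 1*719363257/41157014 = -265108 - 719363257/41157014 = -10911773030769/41157014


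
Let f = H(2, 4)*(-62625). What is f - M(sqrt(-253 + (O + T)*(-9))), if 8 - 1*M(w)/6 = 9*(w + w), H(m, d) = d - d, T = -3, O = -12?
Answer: -48 + 108*I*sqrt(118) ≈ -48.0 + 1173.2*I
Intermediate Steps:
H(m, d) = 0
M(w) = 48 - 108*w (M(w) = 48 - 54*(w + w) = 48 - 54*2*w = 48 - 108*w)
f = 0 (f = 0*(-62625) = 0)
f - M(sqrt(-253 + (O + T)*(-9))) = 0 - (48 - 108*sqrt(-253 + (-12 - 3)*(-9))) = 0 - (48 - 108*sqrt(-253 - 15*(-9))) = 0 - (48 - 108*sqrt(-253 + 135)) = 0 - (48 - 108*I*sqrt(118)) = 0 + (-48 + 108*I*sqrt(118)) = -48 + 108*I*sqrt(118)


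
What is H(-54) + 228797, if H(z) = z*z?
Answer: 231713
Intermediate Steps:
H(z) = z**2
H(-54) + 228797 = (-54)**2 + 228797 = 2916 + 228797 = 231713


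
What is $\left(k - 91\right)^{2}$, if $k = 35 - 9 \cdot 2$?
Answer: $5476$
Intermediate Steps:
$k = 17$ ($k = 35 - 18 = 17$)
$\left(k - 91\right)^{2} = \left(17 - 91\right)^{2} = \left(-74\right)^{2} = 5476$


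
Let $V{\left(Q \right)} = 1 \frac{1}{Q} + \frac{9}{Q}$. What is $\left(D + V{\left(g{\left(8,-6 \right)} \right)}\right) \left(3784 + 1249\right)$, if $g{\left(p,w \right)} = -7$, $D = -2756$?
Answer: $-13878138$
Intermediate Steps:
$V{\left(Q \right)} = \frac{10}{Q}$ ($V{\left(Q \right)} = \frac{1}{Q} + \frac{9}{Q} = \frac{10}{Q}$)
$\left(D + V{\left(g{\left(8,-6 \right)} \right)}\right) \left(3784 + 1249\right) = \left(-2756 + \frac{10}{-7}\right) \left(3784 + 1249\right) = \left(-2756 + 10 \left(- \frac{1}{7}\right)\right) 5033 = \left(-2756 - \frac{10}{7}\right) 5033 = \left(- \frac{19302}{7}\right) 5033 = -13878138$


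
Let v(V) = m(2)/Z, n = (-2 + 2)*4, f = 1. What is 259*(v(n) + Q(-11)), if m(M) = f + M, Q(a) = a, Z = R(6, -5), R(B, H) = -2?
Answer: -6475/2 ≈ -3237.5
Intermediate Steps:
Z = -2
n = 0 (n = 0*4 = 0)
m(M) = 1 + M
v(V) = -3/2 (v(V) = (1 + 2)/(-2) = 3*(-½) = -3/2)
259*(v(n) + Q(-11)) = 259*(-3/2 - 11) = 259*(-25/2) = -6475/2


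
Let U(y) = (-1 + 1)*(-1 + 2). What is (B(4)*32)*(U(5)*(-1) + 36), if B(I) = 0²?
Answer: 0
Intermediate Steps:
B(I) = 0
U(y) = 0 (U(y) = 0*1 = 0)
(B(4)*32)*(U(5)*(-1) + 36) = (0*32)*(0*(-1) + 36) = 0*(0 + 36) = 0*36 = 0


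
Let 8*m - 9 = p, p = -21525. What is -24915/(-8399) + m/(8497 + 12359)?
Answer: 30123523/10616336 ≈ 2.8375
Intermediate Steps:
m = -5379/2 (m = 9/8 + (⅛)*(-21525) = 9/8 - 21525/8 = -5379/2 ≈ -2689.5)
-24915/(-8399) + m/(8497 + 12359) = -24915/(-8399) - 5379/(2*(8497 + 12359)) = -24915*(-1/8399) - 5379/2/20856 = 24915/8399 - 5379/2*1/20856 = 24915/8399 - 163/1264 = 30123523/10616336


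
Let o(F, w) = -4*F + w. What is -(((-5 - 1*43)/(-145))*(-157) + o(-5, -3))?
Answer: 5071/145 ≈ 34.972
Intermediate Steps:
o(F, w) = w - 4*F
-(((-5 - 1*43)/(-145))*(-157) + o(-5, -3)) = -(((-5 - 1*43)/(-145))*(-157) + (-3 - 4*(-5))) = -(((-5 - 43)*(-1/145))*(-157) + (-3 + 20)) = -(-48*(-1/145)*(-157) + 17) = -((48/145)*(-157) + 17) = -(-7536/145 + 17) = -1*(-5071/145) = 5071/145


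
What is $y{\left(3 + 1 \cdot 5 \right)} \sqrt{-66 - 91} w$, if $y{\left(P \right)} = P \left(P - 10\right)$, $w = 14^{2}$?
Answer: $- 3136 i \sqrt{157} \approx - 39294.0 i$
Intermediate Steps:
$w = 196$
$y{\left(P \right)} = P \left(-10 + P\right)$
$y{\left(3 + 1 \cdot 5 \right)} \sqrt{-66 - 91} w = \left(3 + 1 \cdot 5\right) \left(-10 + \left(3 + 1 \cdot 5\right)\right) \sqrt{-66 - 91} \cdot 196 = \left(3 + 5\right) \left(-10 + \left(3 + 5\right)\right) \sqrt{-157} \cdot 196 = 8 \left(-10 + 8\right) i \sqrt{157} \cdot 196 = 8 \left(-2\right) i \sqrt{157} \cdot 196 = - 16 i \sqrt{157} \cdot 196 = - 3136 i \sqrt{157}$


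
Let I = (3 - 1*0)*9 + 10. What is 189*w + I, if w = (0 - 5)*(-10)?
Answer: 9487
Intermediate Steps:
w = 50 (w = -5*(-10) = 50)
I = 37 (I = (3 + 0)*9 + 10 = 3*9 + 10 = 27 + 10 = 37)
189*w + I = 189*50 + 37 = 9450 + 37 = 9487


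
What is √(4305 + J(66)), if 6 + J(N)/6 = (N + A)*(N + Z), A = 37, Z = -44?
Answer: 3*√1985 ≈ 133.66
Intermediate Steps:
J(N) = -36 + 6*(-44 + N)*(37 + N) (J(N) = -36 + 6*((N + 37)*(N - 44)) = -36 + 6*((37 + N)*(-44 + N)) = -36 + 6*((-44 + N)*(37 + N)) = -36 + 6*(-44 + N)*(37 + N))
√(4305 + J(66)) = √(4305 + (-9804 - 42*66 + 6*66²)) = √(4305 + (-9804 - 2772 + 6*4356)) = √(4305 + (-9804 - 2772 + 26136)) = √(4305 + 13560) = √17865 = 3*√1985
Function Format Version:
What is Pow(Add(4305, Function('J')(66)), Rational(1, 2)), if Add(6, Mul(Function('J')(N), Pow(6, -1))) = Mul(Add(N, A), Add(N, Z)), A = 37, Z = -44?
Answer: Mul(3, Pow(1985, Rational(1, 2))) ≈ 133.66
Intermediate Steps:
Function('J')(N) = Add(-36, Mul(6, Add(-44, N), Add(37, N))) (Function('J')(N) = Add(-36, Mul(6, Mul(Add(N, 37), Add(N, -44)))) = Add(-36, Mul(6, Mul(Add(37, N), Add(-44, N)))) = Add(-36, Mul(6, Mul(Add(-44, N), Add(37, N)))) = Add(-36, Mul(6, Add(-44, N), Add(37, N))))
Pow(Add(4305, Function('J')(66)), Rational(1, 2)) = Pow(Add(4305, Add(-9804, Mul(-42, 66), Mul(6, Pow(66, 2)))), Rational(1, 2)) = Pow(Add(4305, Add(-9804, -2772, Mul(6, 4356))), Rational(1, 2)) = Pow(Add(4305, Add(-9804, -2772, 26136)), Rational(1, 2)) = Pow(Add(4305, 13560), Rational(1, 2)) = Pow(17865, Rational(1, 2)) = Mul(3, Pow(1985, Rational(1, 2)))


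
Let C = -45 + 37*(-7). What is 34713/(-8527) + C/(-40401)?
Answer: -1399847705/344499327 ≈ -4.0634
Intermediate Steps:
C = -304 (C = -45 - 259 = -304)
34713/(-8527) + C/(-40401) = 34713/(-8527) - 304/(-40401) = 34713*(-1/8527) - 304*(-1/40401) = -34713/8527 + 304/40401 = -1399847705/344499327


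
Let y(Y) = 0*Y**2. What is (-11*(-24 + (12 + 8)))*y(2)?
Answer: 0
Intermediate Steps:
y(Y) = 0
(-11*(-24 + (12 + 8)))*y(2) = -11*(-24 + (12 + 8))*0 = -11*(-24 + 20)*0 = -11*(-4)*0 = 44*0 = 0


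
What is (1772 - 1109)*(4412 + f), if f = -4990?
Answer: -383214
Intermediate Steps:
(1772 - 1109)*(4412 + f) = (1772 - 1109)*(4412 - 4990) = 663*(-578) = -383214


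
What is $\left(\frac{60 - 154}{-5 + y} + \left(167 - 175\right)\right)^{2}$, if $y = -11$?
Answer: $\frac{289}{64} \approx 4.5156$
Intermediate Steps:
$\left(\frac{60 - 154}{-5 + y} + \left(167 - 175\right)\right)^{2} = \left(\frac{60 - 154}{-5 - 11} + \left(167 - 175\right)\right)^{2} = \left(- \frac{94}{-16} + \left(167 - 175\right)\right)^{2} = \left(\left(-94\right) \left(- \frac{1}{16}\right) - 8\right)^{2} = \left(\frac{47}{8} - 8\right)^{2} = \left(- \frac{17}{8}\right)^{2} = \frac{289}{64}$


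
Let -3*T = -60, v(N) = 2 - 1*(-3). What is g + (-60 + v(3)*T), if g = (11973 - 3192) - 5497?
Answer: 3324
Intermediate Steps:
v(N) = 5 (v(N) = 2 + 3 = 5)
T = 20 (T = -⅓*(-60) = 20)
g = 3284 (g = 8781 - 5497 = 3284)
g + (-60 + v(3)*T) = 3284 + (-60 + 5*20) = 3284 + (-60 + 100) = 3284 + 40 = 3324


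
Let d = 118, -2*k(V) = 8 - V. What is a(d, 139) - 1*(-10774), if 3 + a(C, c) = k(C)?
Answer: 10826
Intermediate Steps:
k(V) = -4 + V/2 (k(V) = -(8 - V)/2 = -4 + V/2)
a(C, c) = -7 + C/2 (a(C, c) = -3 + (-4 + C/2) = -7 + C/2)
a(d, 139) - 1*(-10774) = (-7 + (1/2)*118) - 1*(-10774) = (-7 + 59) + 10774 = 52 + 10774 = 10826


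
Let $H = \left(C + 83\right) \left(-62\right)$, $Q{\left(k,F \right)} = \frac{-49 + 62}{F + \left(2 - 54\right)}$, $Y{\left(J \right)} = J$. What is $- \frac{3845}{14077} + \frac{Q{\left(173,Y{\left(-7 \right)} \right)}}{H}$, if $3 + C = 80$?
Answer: $- \frac{2250218599}{8238986560} \approx -0.27312$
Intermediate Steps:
$C = 77$ ($C = -3 + 80 = 77$)
$Q{\left(k,F \right)} = \frac{13}{-52 + F}$ ($Q{\left(k,F \right)} = \frac{13}{F + \left(2 - 54\right)} = \frac{13}{F - 52} = \frac{13}{-52 + F}$)
$H = -9920$ ($H = \left(77 + 83\right) \left(-62\right) = 160 \left(-62\right) = -9920$)
$- \frac{3845}{14077} + \frac{Q{\left(173,Y{\left(-7 \right)} \right)}}{H} = - \frac{3845}{14077} + \frac{13 \frac{1}{-52 - 7}}{-9920} = \left(-3845\right) \frac{1}{14077} + \frac{13}{-59} \left(- \frac{1}{9920}\right) = - \frac{3845}{14077} + 13 \left(- \frac{1}{59}\right) \left(- \frac{1}{9920}\right) = - \frac{3845}{14077} - - \frac{13}{585280} = - \frac{3845}{14077} + \frac{13}{585280} = - \frac{2250218599}{8238986560}$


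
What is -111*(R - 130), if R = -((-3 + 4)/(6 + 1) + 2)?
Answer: 102675/7 ≈ 14668.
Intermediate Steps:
R = -15/7 (R = -(1/7 + 2) = -(1*(⅐) + 2) = -(⅐ + 2) = -1*15/7 = -15/7 ≈ -2.1429)
-111*(R - 130) = -111*(-15/7 - 130) = -111*(-925/7) = 102675/7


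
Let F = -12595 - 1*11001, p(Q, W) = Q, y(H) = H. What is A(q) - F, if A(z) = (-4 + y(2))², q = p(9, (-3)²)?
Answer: 23600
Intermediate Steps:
q = 9
F = -23596 (F = -12595 - 11001 = -23596)
A(z) = 4 (A(z) = (-4 + 2)² = (-2)² = 4)
A(q) - F = 4 - 1*(-23596) = 4 + 23596 = 23600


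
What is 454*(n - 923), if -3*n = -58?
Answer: -1230794/3 ≈ -4.1026e+5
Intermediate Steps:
n = 58/3 (n = -1/3*(-58) = 58/3 ≈ 19.333)
454*(n - 923) = 454*(58/3 - 923) = 454*(-2711/3) = -1230794/3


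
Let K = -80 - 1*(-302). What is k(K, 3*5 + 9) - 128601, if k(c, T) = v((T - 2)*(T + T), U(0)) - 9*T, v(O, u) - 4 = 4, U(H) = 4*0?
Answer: -128809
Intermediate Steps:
U(H) = 0
K = 222 (K = -80 + 302 = 222)
v(O, u) = 8 (v(O, u) = 4 + 4 = 8)
k(c, T) = 8 - 9*T
k(K, 3*5 + 9) - 128601 = (8 - 9*(3*5 + 9)) - 128601 = (8 - 9*(15 + 9)) - 128601 = (8 - 9*24) - 128601 = (8 - 216) - 128601 = -208 - 128601 = -128809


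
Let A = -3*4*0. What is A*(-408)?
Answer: 0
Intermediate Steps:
A = 0 (A = -12*0 = 0)
A*(-408) = 0*(-408) = 0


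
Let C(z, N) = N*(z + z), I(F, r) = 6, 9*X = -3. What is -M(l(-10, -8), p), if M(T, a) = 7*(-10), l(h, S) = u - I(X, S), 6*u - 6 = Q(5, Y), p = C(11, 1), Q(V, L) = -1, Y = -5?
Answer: 70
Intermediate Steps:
X = -⅓ (X = (⅑)*(-3) = -⅓ ≈ -0.33333)
C(z, N) = 2*N*z (C(z, N) = N*(2*z) = 2*N*z)
p = 22 (p = 2*1*11 = 22)
u = ⅚ (u = 1 + (⅙)*(-1) = 1 - ⅙ = ⅚ ≈ 0.83333)
l(h, S) = -31/6 (l(h, S) = ⅚ - 1*6 = ⅚ - 6 = -31/6)
M(T, a) = -70
-M(l(-10, -8), p) = -1*(-70) = 70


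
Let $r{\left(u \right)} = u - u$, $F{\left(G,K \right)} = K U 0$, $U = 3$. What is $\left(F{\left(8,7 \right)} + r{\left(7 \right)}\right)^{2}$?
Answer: $0$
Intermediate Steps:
$F{\left(G,K \right)} = 0$ ($F{\left(G,K \right)} = K 3 \cdot 0 = 3 K 0 = 0$)
$r{\left(u \right)} = 0$
$\left(F{\left(8,7 \right)} + r{\left(7 \right)}\right)^{2} = \left(0 + 0\right)^{2} = 0^{2} = 0$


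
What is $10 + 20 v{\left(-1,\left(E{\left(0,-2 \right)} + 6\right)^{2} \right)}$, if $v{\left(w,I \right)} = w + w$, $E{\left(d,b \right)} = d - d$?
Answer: $-30$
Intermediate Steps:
$E{\left(d,b \right)} = 0$
$v{\left(w,I \right)} = 2 w$
$10 + 20 v{\left(-1,\left(E{\left(0,-2 \right)} + 6\right)^{2} \right)} = 10 + 20 \cdot 2 \left(-1\right) = 10 + 20 \left(-2\right) = 10 - 40 = -30$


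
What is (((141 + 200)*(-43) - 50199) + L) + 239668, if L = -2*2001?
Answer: 170804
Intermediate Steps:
L = -4002
(((141 + 200)*(-43) - 50199) + L) + 239668 = (((141 + 200)*(-43) - 50199) - 4002) + 239668 = ((341*(-43) - 50199) - 4002) + 239668 = ((-14663 - 50199) - 4002) + 239668 = (-64862 - 4002) + 239668 = -68864 + 239668 = 170804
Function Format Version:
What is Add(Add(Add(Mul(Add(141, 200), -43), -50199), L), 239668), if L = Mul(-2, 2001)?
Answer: 170804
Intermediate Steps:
L = -4002
Add(Add(Add(Mul(Add(141, 200), -43), -50199), L), 239668) = Add(Add(Add(Mul(Add(141, 200), -43), -50199), -4002), 239668) = Add(Add(Add(Mul(341, -43), -50199), -4002), 239668) = Add(Add(Add(-14663, -50199), -4002), 239668) = Add(Add(-64862, -4002), 239668) = Add(-68864, 239668) = 170804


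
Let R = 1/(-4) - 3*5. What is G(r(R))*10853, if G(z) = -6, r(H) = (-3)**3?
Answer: -65118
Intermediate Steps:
R = -61/4 (R = -1/4 - 15 = -61/4 ≈ -15.250)
r(H) = -27
G(r(R))*10853 = -6*10853 = -65118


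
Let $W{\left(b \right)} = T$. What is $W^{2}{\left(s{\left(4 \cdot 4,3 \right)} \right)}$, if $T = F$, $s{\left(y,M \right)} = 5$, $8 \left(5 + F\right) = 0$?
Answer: $25$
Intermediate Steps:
$F = -5$ ($F = -5 + \frac{1}{8} \cdot 0 = -5 + 0 = -5$)
$T = -5$
$W{\left(b \right)} = -5$
$W^{2}{\left(s{\left(4 \cdot 4,3 \right)} \right)} = \left(-5\right)^{2} = 25$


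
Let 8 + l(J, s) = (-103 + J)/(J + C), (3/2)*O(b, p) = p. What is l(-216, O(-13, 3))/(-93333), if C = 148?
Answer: 75/2115548 ≈ 3.5452e-5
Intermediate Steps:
O(b, p) = 2*p/3
l(J, s) = -8 + (-103 + J)/(148 + J) (l(J, s) = -8 + (-103 + J)/(J + 148) = -8 + (-103 + J)/(148 + J))
l(-216, O(-13, 3))/(-93333) = ((-1287 - 7*(-216))/(148 - 216))/(-93333) = ((-1287 + 1512)/(-68))*(-1/93333) = -1/68*225*(-1/93333) = -225/68*(-1/93333) = 75/2115548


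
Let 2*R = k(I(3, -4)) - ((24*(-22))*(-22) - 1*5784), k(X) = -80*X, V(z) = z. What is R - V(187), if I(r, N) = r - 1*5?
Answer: -3023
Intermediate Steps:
I(r, N) = -5 + r (I(r, N) = r - 5 = -5 + r)
R = -2836 (R = (-80*(-5 + 3) - ((24*(-22))*(-22) - 1*5784))/2 = (-80*(-2) - (-528*(-22) - 5784))/2 = (160 - (11616 - 5784))/2 = (160 - 1*5832)/2 = (160 - 5832)/2 = (½)*(-5672) = -2836)
R - V(187) = -2836 - 1*187 = -2836 - 187 = -3023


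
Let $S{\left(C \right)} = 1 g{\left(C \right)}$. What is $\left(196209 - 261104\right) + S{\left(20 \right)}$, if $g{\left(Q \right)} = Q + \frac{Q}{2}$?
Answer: $-64865$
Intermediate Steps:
$g{\left(Q \right)} = \frac{3 Q}{2}$ ($g{\left(Q \right)} = Q + Q \frac{1}{2} = Q + \frac{Q}{2} = \frac{3 Q}{2}$)
$S{\left(C \right)} = \frac{3 C}{2}$ ($S{\left(C \right)} = 1 \frac{3 C}{2} = \frac{3 C}{2}$)
$\left(196209 - 261104\right) + S{\left(20 \right)} = \left(196209 - 261104\right) + \frac{3}{2} \cdot 20 = -64895 + 30 = -64865$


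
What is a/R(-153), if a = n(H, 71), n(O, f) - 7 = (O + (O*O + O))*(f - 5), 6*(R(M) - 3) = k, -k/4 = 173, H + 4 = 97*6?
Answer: -66377541/337 ≈ -1.9697e+5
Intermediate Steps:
H = 578 (H = -4 + 97*6 = -4 + 582 = 578)
k = -692 (k = -4*173 = -692)
R(M) = -337/3 (R(M) = 3 + (1/6)*(-692) = 3 - 346/3 = -337/3)
n(O, f) = 7 + (-5 + f)*(O**2 + 2*O) (n(O, f) = 7 + (O + (O*O + O))*(f - 5) = 7 + (O + (O**2 + O))*(-5 + f) = 7 + (O + (O + O**2))*(-5 + f) = 7 + (O**2 + 2*O)*(-5 + f) = 7 + (-5 + f)*(O**2 + 2*O))
a = 22125847 (a = 7 - 10*578 - 5*578**2 + 71*578**2 + 2*578*71 = 7 - 5780 - 5*334084 + 71*334084 + 82076 = 7 - 5780 - 1670420 + 23719964 + 82076 = 22125847)
a/R(-153) = 22125847/(-337/3) = 22125847*(-3/337) = -66377541/337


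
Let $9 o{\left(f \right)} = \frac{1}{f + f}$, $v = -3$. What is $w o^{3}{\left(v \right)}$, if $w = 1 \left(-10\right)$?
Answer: $\frac{5}{78732} \approx 6.3507 \cdot 10^{-5}$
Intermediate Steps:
$o{\left(f \right)} = \frac{1}{18 f}$ ($o{\left(f \right)} = \frac{1}{9 \left(f + f\right)} = \frac{1}{9 \cdot 2 f} = \frac{\frac{1}{2} \frac{1}{f}}{9} = \frac{1}{18 f}$)
$w = -10$
$w o^{3}{\left(v \right)} = - 10 \left(\frac{1}{18 \left(-3\right)}\right)^{3} = - 10 \left(\frac{1}{18} \left(- \frac{1}{3}\right)\right)^{3} = - 10 \left(- \frac{1}{54}\right)^{3} = \left(-10\right) \left(- \frac{1}{157464}\right) = \frac{5}{78732}$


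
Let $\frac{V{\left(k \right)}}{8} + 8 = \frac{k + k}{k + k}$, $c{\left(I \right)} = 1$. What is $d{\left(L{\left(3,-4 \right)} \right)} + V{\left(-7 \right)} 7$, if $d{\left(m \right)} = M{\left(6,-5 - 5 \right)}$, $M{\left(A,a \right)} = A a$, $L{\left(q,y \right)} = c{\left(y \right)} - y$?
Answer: $-452$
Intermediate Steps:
$L{\left(q,y \right)} = 1 - y$
$V{\left(k \right)} = -56$ ($V{\left(k \right)} = -64 + 8 \frac{k + k}{k + k} = -64 + 8 \frac{2 k}{2 k} = -64 + 8 \cdot 2 k \frac{1}{2 k} = -64 + 8 \cdot 1 = -64 + 8 = -56$)
$d{\left(m \right)} = -60$ ($d{\left(m \right)} = 6 \left(-5 - 5\right) = 6 \left(-10\right) = -60$)
$d{\left(L{\left(3,-4 \right)} \right)} + V{\left(-7 \right)} 7 = -60 - 392 = -452$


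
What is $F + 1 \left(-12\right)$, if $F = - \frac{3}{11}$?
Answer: $- \frac{135}{11} \approx -12.273$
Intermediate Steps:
$F = - \frac{3}{11}$ ($F = \left(-3\right) \frac{1}{11} = - \frac{3}{11} \approx -0.27273$)
$F + 1 \left(-12\right) = - \frac{3}{11} + 1 \left(-12\right) = - \frac{3}{11} - 12 = - \frac{135}{11}$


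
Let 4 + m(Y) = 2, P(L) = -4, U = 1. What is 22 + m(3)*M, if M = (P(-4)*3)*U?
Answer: 46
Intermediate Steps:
m(Y) = -2 (m(Y) = -4 + 2 = -2)
M = -12 (M = -4*3*1 = -12*1 = -12)
22 + m(3)*M = 22 - 2*(-12) = 22 + 24 = 46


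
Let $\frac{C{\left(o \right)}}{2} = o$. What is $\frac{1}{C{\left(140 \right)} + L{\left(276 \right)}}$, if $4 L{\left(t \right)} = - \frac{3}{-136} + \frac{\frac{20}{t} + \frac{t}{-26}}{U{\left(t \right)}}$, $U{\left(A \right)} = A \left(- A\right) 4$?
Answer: $\frac{18585725184}{5204105707097} \approx 0.0035714$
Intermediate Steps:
$U{\left(A \right)} = - 4 A^{2}$ ($U{\left(A \right)} = - A^{2} \cdot 4 = - 4 A^{2}$)
$L{\left(t \right)} = \frac{3}{544} - \frac{\frac{20}{t} - \frac{t}{26}}{16 t^{2}}$ ($L{\left(t \right)} = \frac{- \frac{3}{-136} + \frac{\frac{20}{t} + \frac{t}{-26}}{\left(-4\right) t^{2}}}{4} = \frac{\left(-3\right) \left(- \frac{1}{136}\right) + \left(\frac{20}{t} + t \left(- \frac{1}{26}\right)\right) \left(- \frac{1}{4 t^{2}}\right)}{4} = \frac{\frac{3}{136} + \left(\frac{20}{t} - \frac{t}{26}\right) \left(- \frac{1}{4 t^{2}}\right)}{4} = \frac{\frac{3}{136} - \frac{\frac{20}{t} - \frac{t}{26}}{4 t^{2}}}{4} = \frac{3}{544} - \frac{\frac{20}{t} - \frac{t}{26}}{16 t^{2}}$)
$C{\left(o \right)} = 2 o$
$\frac{1}{C{\left(140 \right)} + L{\left(276 \right)}} = \frac{1}{2 \cdot 140 + \left(\frac{3}{544} - \frac{5}{4 \cdot 21024576} + \frac{1}{416 \cdot 276}\right)} = \frac{1}{280 + \left(\frac{3}{544} - \frac{5}{84098304} + \frac{1}{416} \cdot \frac{1}{276}\right)} = \frac{1}{280 + \left(\frac{3}{544} - \frac{5}{84098304} + \frac{1}{114816}\right)} = \frac{1}{280 + \frac{102655577}{18585725184}} = \frac{1}{\frac{5204105707097}{18585725184}} = \frac{18585725184}{5204105707097}$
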